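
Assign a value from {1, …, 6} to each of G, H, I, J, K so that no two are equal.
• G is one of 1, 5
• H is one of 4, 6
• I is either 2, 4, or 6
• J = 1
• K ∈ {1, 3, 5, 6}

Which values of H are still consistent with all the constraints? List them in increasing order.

J must be 1 (only option left). Remove 1 from G, K.
G must be 5 (only option left). Remove 5 from K.
No further eliminations apply; H can still be any of 4, 6.

4, 6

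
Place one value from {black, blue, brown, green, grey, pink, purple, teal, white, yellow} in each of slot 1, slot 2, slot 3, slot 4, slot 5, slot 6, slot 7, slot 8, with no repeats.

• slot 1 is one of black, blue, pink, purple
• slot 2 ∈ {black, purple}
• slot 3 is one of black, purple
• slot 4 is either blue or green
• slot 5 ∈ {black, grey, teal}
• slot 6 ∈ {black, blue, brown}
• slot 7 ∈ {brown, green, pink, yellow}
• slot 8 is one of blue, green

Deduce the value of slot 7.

slot 2 and slot 3 between them cover only {black, purple} — a naked pair. Remove those values from slot 1, slot 5, slot 6.
slot 4 and slot 8 between them cover only {blue, green} — a naked pair. Remove those values from slot 1, slot 6, slot 7.
slot 1 must be pink (only option left). Strike pink from slot 7.
That leaves slot 6 = brown. Remove brown from slot 7.
So slot 7 = yellow.

yellow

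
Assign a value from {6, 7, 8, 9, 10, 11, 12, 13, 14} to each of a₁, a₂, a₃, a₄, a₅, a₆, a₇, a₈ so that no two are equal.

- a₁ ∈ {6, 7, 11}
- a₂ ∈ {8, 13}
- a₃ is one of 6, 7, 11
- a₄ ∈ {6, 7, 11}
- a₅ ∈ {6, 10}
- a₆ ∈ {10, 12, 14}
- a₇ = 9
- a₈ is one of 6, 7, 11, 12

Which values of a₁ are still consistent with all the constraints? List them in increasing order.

6, 7, 11

a₇ must be 9 (only option left).
a₁, a₃, a₄ between them cover only {6, 7, 11} — a naked triple. Remove those values from a₅, a₈.
That leaves a₅ = 10. Eliminate 10 elsewhere: a₆.
a₈ must be 12 (only option left). Remove 12 from a₆.
a₆ must be 14 (only option left).
No further eliminations apply; a₁ can still be any of 6, 7, 11.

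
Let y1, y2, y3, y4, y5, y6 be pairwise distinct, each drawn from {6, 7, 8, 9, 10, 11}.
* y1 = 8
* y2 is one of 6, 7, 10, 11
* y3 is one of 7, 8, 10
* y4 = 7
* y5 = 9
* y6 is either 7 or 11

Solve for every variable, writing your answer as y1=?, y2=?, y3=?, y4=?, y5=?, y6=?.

y1 must be 8 (only option left). Remove 8 from y3.
y4's domain is down to {7}, so y4 = 7. Eliminate 7 elsewhere: y2, y3, y6.
y5 must be 9 (only option left).
y6's domain is down to {11}, so y6 = 11. So y2 can't be 11.
y3 has just one choice, so y3 = 10. Remove 10 from y2.
y2 must be 6 (only option left).

y1=8, y2=6, y3=10, y4=7, y5=9, y6=11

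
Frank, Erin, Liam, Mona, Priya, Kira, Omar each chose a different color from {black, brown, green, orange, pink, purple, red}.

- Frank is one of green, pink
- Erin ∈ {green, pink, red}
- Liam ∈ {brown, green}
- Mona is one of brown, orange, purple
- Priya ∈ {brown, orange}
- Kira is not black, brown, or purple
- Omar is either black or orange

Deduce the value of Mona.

The 7 variables together cover exactly {black, brown, green, orange, pink, purple, red} — 7 values for 7 variables — and black appears only in Omar's list, so Omar = black.
Among the 6 still-open variables, purple fits only Mona (and all 6 values in {brown, green, orange, pink, purple, red} must be used), so Mona = purple.

purple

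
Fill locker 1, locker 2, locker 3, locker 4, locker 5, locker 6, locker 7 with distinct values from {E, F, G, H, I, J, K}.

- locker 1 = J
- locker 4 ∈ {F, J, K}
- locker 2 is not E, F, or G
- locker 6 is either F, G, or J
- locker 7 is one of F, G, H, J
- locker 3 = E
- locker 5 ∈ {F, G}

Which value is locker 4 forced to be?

locker 1's domain is down to {J}, so locker 1 = J. Strike J from locker 2, locker 4, locker 6, locker 7.
That leaves locker 3 = E.
The 5 still-open variables together cover exactly {F, G, H, I, K} — 5 values for 5 variables — and I appears only in locker 2's list, so locker 2 = I.
Among the 4 still-open variables, H fits only locker 7 (and all 4 values in {F, G, H, K} must be used), so locker 7 = H.
The 3 still-open variables draw from only 3 values {F, G, K}, so each is used; only locker 4 can be K, hence locker 4 = K.

K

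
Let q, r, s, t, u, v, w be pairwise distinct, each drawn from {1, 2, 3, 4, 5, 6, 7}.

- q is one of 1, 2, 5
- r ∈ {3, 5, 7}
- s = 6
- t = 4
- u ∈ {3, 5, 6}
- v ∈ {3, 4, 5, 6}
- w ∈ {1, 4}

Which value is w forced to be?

s must be 6 (only option left). So u, v can't be 6.
t has just one choice, so t = 4. So v, w can't be 4.
So w = 1.

1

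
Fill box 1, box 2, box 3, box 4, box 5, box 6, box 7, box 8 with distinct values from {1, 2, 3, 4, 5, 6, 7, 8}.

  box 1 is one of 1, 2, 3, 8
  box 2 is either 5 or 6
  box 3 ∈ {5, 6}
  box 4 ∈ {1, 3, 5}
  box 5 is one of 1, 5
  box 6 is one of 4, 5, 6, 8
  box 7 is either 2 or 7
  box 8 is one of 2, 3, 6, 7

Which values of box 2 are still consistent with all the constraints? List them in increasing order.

5, 6

The 8 variables draw from only 8 values {1, 2, 3, 4, 5, 6, 7, 8}, so each is used; only box 6 can be 4, hence box 6 = 4.
The 7 still-open variables together cover exactly {1, 2, 3, 5, 6, 7, 8} — 7 values for 7 variables — and 8 appears only in box 1's list, so box 1 = 8.
box 2 and box 3 share exactly the 2 values {5, 6}; by pigeonhole those values go to them, so strike 5, 6 from box 4, box 5, box 8.
That leaves box 5 = 1. So box 4 can't be 1.
box 4's domain is down to {3}, so box 4 = 3. Remove 3 from box 8.
No further eliminations apply; box 2 can still be any of 5, 6.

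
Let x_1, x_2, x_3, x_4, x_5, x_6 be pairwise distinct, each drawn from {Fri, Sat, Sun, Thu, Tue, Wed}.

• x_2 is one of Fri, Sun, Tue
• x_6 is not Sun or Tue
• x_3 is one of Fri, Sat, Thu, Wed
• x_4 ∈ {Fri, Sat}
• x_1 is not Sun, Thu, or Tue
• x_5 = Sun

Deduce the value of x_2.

x_5 must be Sun (only option left). So x_2 can't be Sun.
The 5 still-open variables draw from only 5 values {Fri, Sat, Thu, Tue, Wed}, so each is used; only x_2 can be Tue, hence x_2 = Tue.

Tue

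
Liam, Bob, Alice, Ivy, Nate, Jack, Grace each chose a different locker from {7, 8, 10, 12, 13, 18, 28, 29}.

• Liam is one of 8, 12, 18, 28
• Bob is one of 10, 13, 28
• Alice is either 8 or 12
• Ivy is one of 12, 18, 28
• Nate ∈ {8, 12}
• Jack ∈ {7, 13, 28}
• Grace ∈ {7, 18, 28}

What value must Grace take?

7

The 7 variables together cover exactly {7, 8, 10, 12, 13, 18, 28} — 7 values for 7 variables — and 10 appears only in Bob's list, so Bob = 10.
The 6 still-open variables together cover exactly {7, 8, 12, 13, 18, 28} — 6 values for 6 variables — and 13 appears only in Jack's list, so Jack = 13.
The 5 still-open variables draw from only 5 values {7, 8, 12, 18, 28}, so each is used; only Grace can be 7, hence Grace = 7.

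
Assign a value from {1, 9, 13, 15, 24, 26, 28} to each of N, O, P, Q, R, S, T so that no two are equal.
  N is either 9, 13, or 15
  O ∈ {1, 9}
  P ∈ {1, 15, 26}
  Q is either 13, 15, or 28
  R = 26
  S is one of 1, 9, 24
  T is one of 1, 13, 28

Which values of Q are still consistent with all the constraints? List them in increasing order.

R's domain is down to {26}, so R = 26. Eliminate 26 elsewhere: P.
The 6 still-open variables draw from only 6 values {1, 9, 13, 15, 24, 28}, so each is used; only S can be 24, hence S = 24.
No further eliminations apply; Q can still be any of 13, 15, 28.

13, 15, 28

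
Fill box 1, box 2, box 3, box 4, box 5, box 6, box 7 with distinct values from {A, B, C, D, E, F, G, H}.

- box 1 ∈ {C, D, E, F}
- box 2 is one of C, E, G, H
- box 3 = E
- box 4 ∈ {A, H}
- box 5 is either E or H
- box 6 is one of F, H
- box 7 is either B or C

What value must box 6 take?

F

box 3 must be E (only option left). Eliminate E elsewhere: box 1, box 2, box 5.
box 5's domain is down to {H}, so box 5 = H. Eliminate H elsewhere: box 2, box 4, box 6.
So box 6 = F.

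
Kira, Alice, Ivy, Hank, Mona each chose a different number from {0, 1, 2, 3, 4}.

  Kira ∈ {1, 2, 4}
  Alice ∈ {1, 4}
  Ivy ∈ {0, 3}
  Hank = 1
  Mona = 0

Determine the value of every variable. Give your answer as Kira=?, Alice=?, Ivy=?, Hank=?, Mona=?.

Hank's domain is down to {1}, so Hank = 1. Remove 1 from Kira, Alice.
That leaves Mona = 0. So Ivy can't be 0.
Alice must be 4 (only option left). Eliminate 4 elsewhere: Kira.
Ivy has just one choice, so Ivy = 3.
That leaves Kira = 2.

Kira=2, Alice=4, Ivy=3, Hank=1, Mona=0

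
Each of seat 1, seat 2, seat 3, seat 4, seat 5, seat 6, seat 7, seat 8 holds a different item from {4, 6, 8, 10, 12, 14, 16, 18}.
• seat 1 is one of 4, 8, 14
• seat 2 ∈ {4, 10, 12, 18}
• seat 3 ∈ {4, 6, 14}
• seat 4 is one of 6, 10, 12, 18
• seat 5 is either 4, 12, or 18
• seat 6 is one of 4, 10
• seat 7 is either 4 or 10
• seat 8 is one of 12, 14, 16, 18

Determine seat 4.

The 8 variables together cover exactly {4, 6, 8, 10, 12, 14, 16, 18} — 8 values for 8 variables — and 8 appears only in seat 1's list, so seat 1 = 8.
The 7 still-open variables together cover exactly {4, 6, 10, 12, 14, 16, 18} — 7 values for 7 variables — and 16 appears only in seat 8's list, so seat 8 = 16.
The 6 still-open variables draw from only 6 values {4, 6, 10, 12, 14, 18}, so each is used; only seat 3 can be 14, hence seat 3 = 14.
The 5 still-open variables together cover exactly {4, 6, 10, 12, 18} — 5 values for 5 variables — and 6 appears only in seat 4's list, so seat 4 = 6.

6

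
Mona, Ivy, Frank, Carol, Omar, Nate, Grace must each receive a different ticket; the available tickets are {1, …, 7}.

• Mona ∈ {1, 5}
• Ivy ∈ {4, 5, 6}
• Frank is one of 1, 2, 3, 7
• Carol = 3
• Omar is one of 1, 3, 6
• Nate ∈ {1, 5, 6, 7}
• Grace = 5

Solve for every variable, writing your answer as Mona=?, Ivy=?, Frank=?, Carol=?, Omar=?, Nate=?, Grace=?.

Carol has just one choice, so Carol = 3. So Frank, Omar can't be 3.
Grace must be 5 (only option left). Eliminate 5 elsewhere: Mona, Ivy, Nate.
That leaves Mona = 1. Strike 1 from Frank, Omar, Nate.
That leaves Omar = 6. Eliminate 6 elsewhere: Ivy, Nate.
Nate's domain is down to {7}, so Nate = 7. So Frank can't be 7.
Ivy must be 4 (only option left).
Frank must be 2 (only option left).

Mona=1, Ivy=4, Frank=2, Carol=3, Omar=6, Nate=7, Grace=5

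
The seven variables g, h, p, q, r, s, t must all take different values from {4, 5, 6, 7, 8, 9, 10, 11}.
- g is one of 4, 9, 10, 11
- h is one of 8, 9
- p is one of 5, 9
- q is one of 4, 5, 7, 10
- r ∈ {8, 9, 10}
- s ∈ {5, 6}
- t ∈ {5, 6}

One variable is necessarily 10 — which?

The 2 variables s and t are confined to {5, 6}, which locks those values in; drop them from p, q.
p has just one choice, so p = 9. So g, h, r can't be 9.
That leaves h = 8. Strike 8 from r.
So 10 goes to r.

r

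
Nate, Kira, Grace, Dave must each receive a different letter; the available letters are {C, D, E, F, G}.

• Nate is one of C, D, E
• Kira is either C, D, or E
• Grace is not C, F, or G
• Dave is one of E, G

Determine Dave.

G

The 4 variables together cover exactly {C, D, E, G} — 4 values for 4 variables — and G appears only in Dave's list, so Dave = G.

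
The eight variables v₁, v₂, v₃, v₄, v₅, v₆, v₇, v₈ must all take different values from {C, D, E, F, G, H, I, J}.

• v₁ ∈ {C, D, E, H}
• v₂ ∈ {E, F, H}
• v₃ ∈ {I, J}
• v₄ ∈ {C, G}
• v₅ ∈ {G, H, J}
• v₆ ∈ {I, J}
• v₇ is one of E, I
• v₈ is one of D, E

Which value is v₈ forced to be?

The 8 variables together cover exactly {C, D, E, F, G, H, I, J} — 8 values for 8 variables — and F appears only in v₂'s list, so v₂ = F.
v₃ and v₆ share exactly the 2 values {I, J}; by pigeonhole those values go to them, so strike I, J from v₅, v₇.
That leaves v₇ = E. Strike E from v₁, v₈.
So v₈ = D.

D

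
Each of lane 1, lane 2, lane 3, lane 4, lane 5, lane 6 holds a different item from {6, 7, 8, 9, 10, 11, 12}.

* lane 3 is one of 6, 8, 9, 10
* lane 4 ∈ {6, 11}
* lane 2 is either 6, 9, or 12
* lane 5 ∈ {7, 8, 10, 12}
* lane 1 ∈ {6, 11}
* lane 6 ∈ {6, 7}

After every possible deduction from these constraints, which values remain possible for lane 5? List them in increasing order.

lane 1 and lane 4 between them cover only {6, 11} — a naked pair. Remove those values from lane 2, lane 3, lane 6.
lane 6's domain is down to {7}, so lane 6 = 7. So lane 5 can't be 7.
No further eliminations apply; lane 5 can still be any of 8, 10, 12.

8, 10, 12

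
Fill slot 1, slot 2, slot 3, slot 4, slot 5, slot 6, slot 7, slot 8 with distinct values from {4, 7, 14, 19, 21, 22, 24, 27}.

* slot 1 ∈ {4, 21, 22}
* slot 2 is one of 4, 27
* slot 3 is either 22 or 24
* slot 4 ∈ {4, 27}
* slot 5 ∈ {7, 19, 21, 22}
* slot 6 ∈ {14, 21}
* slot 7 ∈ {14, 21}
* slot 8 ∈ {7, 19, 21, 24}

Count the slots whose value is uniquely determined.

slot 2 and slot 4 share exactly the 2 values {4, 27}; by pigeonhole those values go to them, so strike 4, 27 from slot 1.
slot 6 and slot 7 between them cover only {14, 21} — a naked pair. Remove those values from slot 1, slot 5, slot 8.
slot 1's domain is down to {22}, so slot 1 = 22. Strike 22 from slot 3, slot 5.
slot 3 must be 24 (only option left). So slot 8 can't be 24.
Determined: slot 1=22, slot 3=24. The other slots each still have more than one consistent value. That makes 2.

2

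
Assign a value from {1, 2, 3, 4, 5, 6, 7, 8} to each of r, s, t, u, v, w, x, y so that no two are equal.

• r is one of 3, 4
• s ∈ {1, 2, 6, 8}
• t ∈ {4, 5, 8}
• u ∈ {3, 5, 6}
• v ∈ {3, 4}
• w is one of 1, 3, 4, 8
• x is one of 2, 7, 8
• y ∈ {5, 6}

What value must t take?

8

The 8 variables together cover exactly {1, 2, 3, 4, 5, 6, 7, 8} — 8 values for 8 variables — and 7 appears only in x's list, so x = 7.
The 7 still-open variables draw from only 7 values {1, 2, 3, 4, 5, 6, 8}, so each is used; only s can be 2, hence s = 2.
The 6 still-open variables draw from only 6 values {1, 3, 4, 5, 6, 8}, so each is used; only w can be 1, hence w = 1.
The 5 still-open variables together cover exactly {3, 4, 5, 6, 8} — 5 values for 5 variables — and 8 appears only in t's list, so t = 8.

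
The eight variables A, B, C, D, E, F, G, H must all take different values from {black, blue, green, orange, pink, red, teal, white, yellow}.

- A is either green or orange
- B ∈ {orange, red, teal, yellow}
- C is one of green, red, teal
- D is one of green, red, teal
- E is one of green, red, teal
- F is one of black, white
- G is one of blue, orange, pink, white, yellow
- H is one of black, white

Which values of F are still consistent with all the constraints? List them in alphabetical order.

black, white

The 2 variables F and H are confined to {black, white}, which locks those values in; drop them from G.
C, D, E between them cover only {green, red, teal} — a naked triple. Remove those values from A, B.
A's domain is down to {orange}, so A = orange. Remove orange from B, G.
B must be yellow (only option left). Eliminate yellow elsewhere: G.
No further eliminations apply; F can still be any of black, white.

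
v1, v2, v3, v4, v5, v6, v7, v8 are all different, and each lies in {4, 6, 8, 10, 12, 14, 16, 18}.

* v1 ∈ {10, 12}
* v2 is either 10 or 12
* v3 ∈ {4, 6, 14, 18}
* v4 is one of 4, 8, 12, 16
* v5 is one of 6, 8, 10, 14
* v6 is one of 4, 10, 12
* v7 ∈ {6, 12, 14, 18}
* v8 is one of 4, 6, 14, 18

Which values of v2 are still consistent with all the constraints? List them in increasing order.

Among the 8 variables, 16 fits only v4 (and all 8 values in {4, 6, 8, 10, 12, 14, 16, 18} must be used), so v4 = 16.
Among the 7 still-open variables, 8 fits only v5 (and all 7 values in {4, 6, 8, 10, 12, 14, 18} must be used), so v5 = 8.
The 2 variables v1 and v2 are confined to {10, 12}, which locks those values in; drop them from v6, v7.
That leaves v6 = 4. So v3, v8 can't be 4.
No further eliminations apply; v2 can still be any of 10, 12.

10, 12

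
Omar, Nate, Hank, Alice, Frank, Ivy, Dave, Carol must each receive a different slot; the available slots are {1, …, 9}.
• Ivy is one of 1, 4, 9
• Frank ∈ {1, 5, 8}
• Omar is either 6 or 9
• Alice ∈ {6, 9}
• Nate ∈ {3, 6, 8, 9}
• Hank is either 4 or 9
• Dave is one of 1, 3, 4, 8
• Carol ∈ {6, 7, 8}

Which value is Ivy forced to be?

1

The 8 variables together cover exactly {1, 3, 4, 5, 6, 7, 8, 9} — 8 values for 8 variables — and 5 appears only in Frank's list, so Frank = 5.
The 7 still-open variables draw from only 7 values {1, 3, 4, 6, 7, 8, 9}, so each is used; only Carol can be 7, hence Carol = 7.
Omar and Alice between them cover only {6, 9} — a naked pair. Remove those values from Nate, Hank, Ivy.
Hank's domain is down to {4}, so Hank = 4. Remove 4 from Ivy, Dave.
So Ivy = 1.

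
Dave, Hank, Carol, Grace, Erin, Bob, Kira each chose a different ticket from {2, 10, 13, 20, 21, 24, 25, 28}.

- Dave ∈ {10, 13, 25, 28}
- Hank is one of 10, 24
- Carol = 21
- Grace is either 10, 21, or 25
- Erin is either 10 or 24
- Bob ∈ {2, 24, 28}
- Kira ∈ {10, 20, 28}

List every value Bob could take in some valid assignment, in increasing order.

2, 28

Carol must be 21 (only option left). Eliminate 21 elsewhere: Grace.
The 2 variables Hank and Erin are confined to {10, 24}, which locks those values in; drop them from Dave, Grace, Bob, Kira.
That leaves Grace = 25. Remove 25 from Dave.
No further eliminations apply; Bob can still be any of 2, 28.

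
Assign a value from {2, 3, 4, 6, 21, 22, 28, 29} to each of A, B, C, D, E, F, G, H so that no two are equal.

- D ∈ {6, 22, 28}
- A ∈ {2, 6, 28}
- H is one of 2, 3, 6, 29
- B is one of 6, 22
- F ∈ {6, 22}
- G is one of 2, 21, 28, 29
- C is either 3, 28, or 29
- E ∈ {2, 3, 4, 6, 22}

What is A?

The 8 variables draw from only 8 values {2, 3, 4, 6, 21, 22, 28, 29}, so each is used; only E can be 4, hence E = 4.
The 7 still-open variables together cover exactly {2, 3, 6, 21, 22, 28, 29} — 7 values for 7 variables — and 21 appears only in G's list, so G = 21.
B and F between them cover only {6, 22} — a naked pair. Remove those values from A, D, H.
D's domain is down to {28}, so D = 28. Eliminate 28 elsewhere: A, C.
So A = 2.

2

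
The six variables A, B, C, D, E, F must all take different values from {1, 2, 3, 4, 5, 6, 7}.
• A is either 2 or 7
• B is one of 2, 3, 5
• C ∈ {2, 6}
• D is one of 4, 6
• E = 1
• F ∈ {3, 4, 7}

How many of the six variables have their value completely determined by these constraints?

1

E must be 1 (only option left).
Determined: E=1. The other variables each still have more than one consistent value. That makes 1.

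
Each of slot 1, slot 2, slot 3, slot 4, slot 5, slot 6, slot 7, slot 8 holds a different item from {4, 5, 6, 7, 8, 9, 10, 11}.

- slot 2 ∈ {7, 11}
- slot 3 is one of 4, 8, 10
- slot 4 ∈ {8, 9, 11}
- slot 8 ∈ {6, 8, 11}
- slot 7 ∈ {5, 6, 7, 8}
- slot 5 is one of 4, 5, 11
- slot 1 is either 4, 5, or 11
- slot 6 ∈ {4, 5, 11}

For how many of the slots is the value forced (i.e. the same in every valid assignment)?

3

The 8 variables together cover exactly {4, 5, 6, 7, 8, 9, 10, 11} — 8 values for 8 variables — and 9 appears only in slot 4's list, so slot 4 = 9.
Among the 7 still-open variables, 10 fits only slot 3 (and all 7 values in {4, 5, 6, 7, 8, 10, 11} must be used), so slot 3 = 10.
slot 1, slot 5, slot 6 between them cover only {4, 5, 11} — a naked triple. Remove those values from slot 2, slot 7, slot 8.
slot 2 must be 7 (only option left). Strike 7 from slot 7.
Determined: slot 2=7, slot 3=10, slot 4=9. The other slots each still have more than one consistent value. That makes 3.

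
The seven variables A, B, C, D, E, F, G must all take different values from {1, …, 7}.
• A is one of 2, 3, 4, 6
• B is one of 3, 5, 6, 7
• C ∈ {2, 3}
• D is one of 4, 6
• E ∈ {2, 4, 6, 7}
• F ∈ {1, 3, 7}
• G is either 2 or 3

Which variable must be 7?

The 7 variables together cover exactly {1, 2, 3, 4, 5, 6, 7} — 7 values for 7 variables — and 1 appears only in F's list, so F = 1.
Among the 6 still-open variables, 5 fits only B (and all 6 values in {2, 3, 4, 5, 6, 7} must be used), so B = 5.
Among the 5 still-open variables, 7 fits only E (and all 5 values in {2, 3, 4, 6, 7} must be used), so E = 7.

E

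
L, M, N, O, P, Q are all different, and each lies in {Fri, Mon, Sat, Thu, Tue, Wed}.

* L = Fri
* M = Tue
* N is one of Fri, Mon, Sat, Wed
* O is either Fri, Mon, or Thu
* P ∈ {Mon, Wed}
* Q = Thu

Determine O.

Mon

L must be Fri (only option left). Eliminate Fri elsewhere: N, O.
M has just one choice, so M = Tue.
Q must be Thu (only option left). Remove Thu from O.
So O = Mon.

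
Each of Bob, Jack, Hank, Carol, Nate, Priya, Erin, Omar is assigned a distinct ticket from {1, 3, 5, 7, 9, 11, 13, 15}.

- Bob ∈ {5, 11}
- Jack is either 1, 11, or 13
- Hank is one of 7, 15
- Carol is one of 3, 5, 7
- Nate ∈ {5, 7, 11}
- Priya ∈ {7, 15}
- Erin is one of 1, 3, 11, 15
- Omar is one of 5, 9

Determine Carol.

3

Among the 8 variables, 9 fits only Omar (and all 8 values in {1, 3, 5, 7, 9, 11, 13, 15} must be used), so Omar = 9.
Among the 7 still-open variables, 13 fits only Jack (and all 7 values in {1, 3, 5, 7, 11, 13, 15} must be used), so Jack = 13.
The 6 still-open variables draw from only 6 values {1, 3, 5, 7, 11, 15}, so each is used; only Erin can be 1, hence Erin = 1.
The 5 still-open variables together cover exactly {3, 5, 7, 11, 15} — 5 values for 5 variables — and 3 appears only in Carol's list, so Carol = 3.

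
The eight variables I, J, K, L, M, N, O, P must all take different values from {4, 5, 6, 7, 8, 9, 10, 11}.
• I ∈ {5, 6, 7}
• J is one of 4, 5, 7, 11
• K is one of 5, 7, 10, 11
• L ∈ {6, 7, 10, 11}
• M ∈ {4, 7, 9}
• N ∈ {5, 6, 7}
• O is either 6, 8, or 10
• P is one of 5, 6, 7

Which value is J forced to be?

Among the 8 variables, 8 fits only O (and all 8 values in {4, 5, 6, 7, 8, 9, 10, 11} must be used), so O = 8.
Among the 7 still-open variables, 9 fits only M (and all 7 values in {4, 5, 6, 7, 9, 10, 11} must be used), so M = 9.
The 6 still-open variables together cover exactly {4, 5, 6, 7, 10, 11} — 6 values for 6 variables — and 4 appears only in J's list, so J = 4.

4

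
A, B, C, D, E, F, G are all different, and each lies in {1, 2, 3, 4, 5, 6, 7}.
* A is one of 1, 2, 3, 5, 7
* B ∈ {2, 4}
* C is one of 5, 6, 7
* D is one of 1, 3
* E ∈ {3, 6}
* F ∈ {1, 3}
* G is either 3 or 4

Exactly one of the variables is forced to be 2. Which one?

B

D and F between them cover only {1, 3} — a naked pair. Remove those values from A, E, G.
E must be 6 (only option left). Remove 6 from C.
G has just one choice, so G = 4. Strike 4 from B.
So 2 goes to B.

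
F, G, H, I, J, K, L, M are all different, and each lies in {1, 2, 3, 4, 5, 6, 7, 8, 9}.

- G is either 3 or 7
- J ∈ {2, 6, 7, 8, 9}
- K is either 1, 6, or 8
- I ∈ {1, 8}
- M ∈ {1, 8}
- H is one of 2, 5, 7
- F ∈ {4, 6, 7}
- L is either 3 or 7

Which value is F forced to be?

4

G and L between them cover only {3, 7} — a naked pair. Remove those values from F, H, J.
I and M between them cover only {1, 8} — a naked pair. Remove those values from J, K.
K has just one choice, so K = 6. So F, J can't be 6.
So F = 4.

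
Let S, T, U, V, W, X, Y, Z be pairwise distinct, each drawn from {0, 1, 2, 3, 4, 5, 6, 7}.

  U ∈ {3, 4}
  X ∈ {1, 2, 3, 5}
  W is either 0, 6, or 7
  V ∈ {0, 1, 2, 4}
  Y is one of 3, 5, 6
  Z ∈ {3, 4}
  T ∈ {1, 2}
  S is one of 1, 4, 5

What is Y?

The 8 variables together cover exactly {0, 1, 2, 3, 4, 5, 6, 7} — 8 values for 8 variables — and 7 appears only in W's list, so W = 7.
The 7 still-open variables draw from only 7 values {0, 1, 2, 3, 4, 5, 6}, so each is used; only V can be 0, hence V = 0.
The 6 still-open variables together cover exactly {1, 2, 3, 4, 5, 6} — 6 values for 6 variables — and 6 appears only in Y's list, so Y = 6.

6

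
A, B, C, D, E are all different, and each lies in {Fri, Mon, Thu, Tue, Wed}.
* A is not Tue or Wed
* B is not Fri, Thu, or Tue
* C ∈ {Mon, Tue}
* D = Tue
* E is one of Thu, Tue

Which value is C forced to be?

D's domain is down to {Tue}, so D = Tue. Remove Tue from C, E.
So C = Mon.

Mon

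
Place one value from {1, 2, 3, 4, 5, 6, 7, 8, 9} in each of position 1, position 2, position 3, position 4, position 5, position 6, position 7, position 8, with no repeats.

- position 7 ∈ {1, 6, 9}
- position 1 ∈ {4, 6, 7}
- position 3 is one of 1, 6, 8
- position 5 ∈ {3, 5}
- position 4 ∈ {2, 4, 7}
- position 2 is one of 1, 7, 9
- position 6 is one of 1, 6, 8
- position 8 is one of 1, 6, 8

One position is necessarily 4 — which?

position 1

position 3, position 6, position 8 between them cover only {1, 6, 8} — a naked triple. Remove those values from position 1, position 2, position 7.
position 7 must be 9 (only option left). Eliminate 9 elsewhere: position 2.
position 2 must be 7 (only option left). Remove 7 from position 1, position 4.
So 4 goes to position 1.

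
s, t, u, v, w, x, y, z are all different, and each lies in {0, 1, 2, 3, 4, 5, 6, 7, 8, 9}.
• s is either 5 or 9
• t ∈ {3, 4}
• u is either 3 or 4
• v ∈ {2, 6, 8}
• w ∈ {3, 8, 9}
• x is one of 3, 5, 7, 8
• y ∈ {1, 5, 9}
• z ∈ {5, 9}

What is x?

7

s and z between them cover only {5, 9} — a naked pair. Remove those values from w, x, y.
y's domain is down to {1}, so y = 1.
t and u share exactly the 2 values {3, 4}; by pigeonhole those values go to them, so strike 3, 4 from w, x.
w must be 8 (only option left). Remove 8 from v, x.
So x = 7.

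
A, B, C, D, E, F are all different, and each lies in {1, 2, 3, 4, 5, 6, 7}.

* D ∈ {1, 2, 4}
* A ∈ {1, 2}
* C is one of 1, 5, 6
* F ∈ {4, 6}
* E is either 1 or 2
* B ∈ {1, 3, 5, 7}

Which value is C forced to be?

5

A and E share exactly the 2 values {1, 2}; by pigeonhole those values go to them, so strike 1, 2 from B, C, D.
D's domain is down to {4}, so D = 4. So F can't be 4.
F has just one choice, so F = 6. Eliminate 6 elsewhere: C.
So C = 5.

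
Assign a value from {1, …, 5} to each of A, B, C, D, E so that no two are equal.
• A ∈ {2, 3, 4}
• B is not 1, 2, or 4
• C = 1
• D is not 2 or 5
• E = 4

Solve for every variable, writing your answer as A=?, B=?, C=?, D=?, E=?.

C must be 1 (only option left). Eliminate 1 elsewhere: D.
E has just one choice, so E = 4. So A, D can't be 4.
D has just one choice, so D = 3. Strike 3 from A, B.
A has just one choice, so A = 2.
B has just one choice, so B = 5.

A=2, B=5, C=1, D=3, E=4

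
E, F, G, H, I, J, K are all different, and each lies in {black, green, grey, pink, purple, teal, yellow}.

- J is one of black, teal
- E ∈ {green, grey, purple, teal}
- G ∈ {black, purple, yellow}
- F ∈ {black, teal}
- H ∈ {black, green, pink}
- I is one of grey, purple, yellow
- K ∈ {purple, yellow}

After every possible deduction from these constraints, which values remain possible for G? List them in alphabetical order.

Among the 7 variables, pink fits only H (and all 7 values in {black, green, grey, pink, purple, teal, yellow} must be used), so H = pink.
Among the 6 still-open variables, green fits only E (and all 6 values in {black, green, grey, purple, teal, yellow} must be used), so E = green.
Among the 5 still-open variables, grey fits only I (and all 5 values in {black, grey, purple, teal, yellow} must be used), so I = grey.
F and J between them cover only {black, teal} — a naked pair. Remove those values from G.
No further eliminations apply; G can still be any of purple, yellow.

purple, yellow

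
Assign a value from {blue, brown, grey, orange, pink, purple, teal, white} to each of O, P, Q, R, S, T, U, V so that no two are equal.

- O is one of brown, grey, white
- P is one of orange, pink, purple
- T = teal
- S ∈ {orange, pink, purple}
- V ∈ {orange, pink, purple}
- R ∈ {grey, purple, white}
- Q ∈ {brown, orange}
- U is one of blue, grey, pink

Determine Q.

brown

T's domain is down to {teal}, so T = teal.
Among the 7 still-open variables, blue fits only U (and all 7 values in {blue, brown, grey, orange, pink, purple, white} must be used), so U = blue.
P, S, V share exactly the 3 values {orange, pink, purple}; by pigeonhole those values go to them, so strike orange, pink, purple from Q, R.
So Q = brown.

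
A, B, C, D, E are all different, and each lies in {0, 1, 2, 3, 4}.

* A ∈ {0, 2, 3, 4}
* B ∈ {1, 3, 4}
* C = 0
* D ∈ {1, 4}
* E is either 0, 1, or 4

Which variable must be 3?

B

C's domain is down to {0}, so C = 0. Remove 0 from A, E.
Among the 4 still-open variables, 2 fits only A (and all 4 values in {1, 2, 3, 4} must be used), so A = 2.
The 3 still-open variables draw from only 3 values {1, 3, 4}, so each is used; only B can be 3, hence B = 3.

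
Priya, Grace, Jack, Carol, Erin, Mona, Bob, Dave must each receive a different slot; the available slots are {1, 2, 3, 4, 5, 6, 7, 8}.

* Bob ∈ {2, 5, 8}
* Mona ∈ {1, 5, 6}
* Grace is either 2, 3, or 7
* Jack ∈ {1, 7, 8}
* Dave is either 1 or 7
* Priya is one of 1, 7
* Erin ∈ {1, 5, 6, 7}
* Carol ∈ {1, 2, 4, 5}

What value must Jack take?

The 8 variables together cover exactly {1, 2, 3, 4, 5, 6, 7, 8} — 8 values for 8 variables — and 3 appears only in Grace's list, so Grace = 3.
Among the 7 still-open variables, 4 fits only Carol (and all 7 values in {1, 2, 4, 5, 6, 7, 8} must be used), so Carol = 4.
The 6 still-open variables together cover exactly {1, 2, 5, 6, 7, 8} — 6 values for 6 variables — and 2 appears only in Bob's list, so Bob = 2.
Among the 5 still-open variables, 8 fits only Jack (and all 5 values in {1, 5, 6, 7, 8} must be used), so Jack = 8.

8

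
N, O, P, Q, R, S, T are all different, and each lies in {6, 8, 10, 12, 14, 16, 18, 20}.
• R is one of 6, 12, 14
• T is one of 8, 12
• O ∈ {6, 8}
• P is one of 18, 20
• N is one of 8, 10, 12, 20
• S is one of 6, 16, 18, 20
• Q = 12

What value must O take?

6

Q must be 12 (only option left). Strike 12 from N, R, T.
That leaves T = 8. Remove 8 from N, O.
So O = 6.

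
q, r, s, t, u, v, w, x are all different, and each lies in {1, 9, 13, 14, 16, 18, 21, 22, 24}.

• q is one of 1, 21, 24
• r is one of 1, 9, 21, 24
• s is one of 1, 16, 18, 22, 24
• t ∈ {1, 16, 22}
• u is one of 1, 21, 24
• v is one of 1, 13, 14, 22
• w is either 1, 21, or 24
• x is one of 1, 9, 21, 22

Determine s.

18

The 3 variables q, u, w are confined to {1, 21, 24}, which locks those values in; drop them from r, s, t, v, x.
r's domain is down to {9}, so r = 9. Remove 9 from x.
That leaves x = 22. Eliminate 22 elsewhere: s, t, v.
t must be 16 (only option left). Eliminate 16 elsewhere: s.
So s = 18.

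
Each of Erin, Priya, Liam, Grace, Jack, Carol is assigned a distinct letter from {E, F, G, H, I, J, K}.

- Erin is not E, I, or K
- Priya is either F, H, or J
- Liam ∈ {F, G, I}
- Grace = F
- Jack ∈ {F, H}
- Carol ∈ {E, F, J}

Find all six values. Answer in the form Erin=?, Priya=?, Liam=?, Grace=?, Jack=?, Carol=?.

Grace's domain is down to {F}, so Grace = F. Remove F from Erin, Priya, Liam, Jack, Carol.
That leaves Jack = H. Remove H from Erin, Priya.
Priya must be J (only option left). So Erin, Carol can't be J.
Carol must be E (only option left).
That leaves Erin = G. Eliminate G elsewhere: Liam.
Liam's domain is down to {I}, so Liam = I.

Erin=G, Priya=J, Liam=I, Grace=F, Jack=H, Carol=E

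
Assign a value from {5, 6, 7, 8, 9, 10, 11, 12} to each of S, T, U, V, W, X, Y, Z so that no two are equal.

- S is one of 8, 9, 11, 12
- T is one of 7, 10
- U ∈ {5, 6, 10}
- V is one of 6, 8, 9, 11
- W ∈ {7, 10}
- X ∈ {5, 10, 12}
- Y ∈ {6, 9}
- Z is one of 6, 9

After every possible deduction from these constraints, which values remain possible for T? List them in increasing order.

T and W between them cover only {7, 10} — a naked pair. Remove those values from U, X.
The 2 variables Y and Z are confined to {6, 9}, which locks those values in; drop them from S, U, V.
U has just one choice, so U = 5. So X can't be 5.
X must be 12 (only option left). Strike 12 from S.
No further eliminations apply; T can still be any of 7, 10.

7, 10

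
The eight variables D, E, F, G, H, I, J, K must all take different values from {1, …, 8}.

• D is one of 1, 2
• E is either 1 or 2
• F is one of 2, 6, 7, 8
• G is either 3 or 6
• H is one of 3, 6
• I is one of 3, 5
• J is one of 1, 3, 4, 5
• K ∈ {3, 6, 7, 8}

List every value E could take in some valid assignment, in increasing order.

Among the 8 variables, 4 fits only J (and all 8 values in {1, 2, 3, 4, 5, 6, 7, 8} must be used), so J = 4.
Among the 7 still-open variables, 5 fits only I (and all 7 values in {1, 2, 3, 5, 6, 7, 8} must be used), so I = 5.
D and E share exactly the 2 values {1, 2}; by pigeonhole those values go to them, so strike 1, 2 from F.
G and H share exactly the 2 values {3, 6}; by pigeonhole those values go to them, so strike 3, 6 from F, K.
No further eliminations apply; E can still be any of 1, 2.

1, 2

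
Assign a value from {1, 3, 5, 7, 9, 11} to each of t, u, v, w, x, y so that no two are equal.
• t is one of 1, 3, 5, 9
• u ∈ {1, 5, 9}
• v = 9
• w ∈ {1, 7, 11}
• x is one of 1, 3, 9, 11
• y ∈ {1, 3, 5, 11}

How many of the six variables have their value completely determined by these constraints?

2

v has just one choice, so v = 9. Strike 9 from t, u, x.
The 5 still-open variables draw from only 5 values {1, 3, 5, 7, 11}, so each is used; only w can be 7, hence w = 7.
Determined: v=9, w=7. The other variables each still have more than one consistent value. That makes 2.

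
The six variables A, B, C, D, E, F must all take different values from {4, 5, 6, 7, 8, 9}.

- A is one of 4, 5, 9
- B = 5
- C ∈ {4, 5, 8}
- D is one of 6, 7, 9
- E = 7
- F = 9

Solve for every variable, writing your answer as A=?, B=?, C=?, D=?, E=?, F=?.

A=4, B=5, C=8, D=6, E=7, F=9

B's domain is down to {5}, so B = 5. Strike 5 from A, C.
E's domain is down to {7}, so E = 7. Strike 7 from D.
F has just one choice, so F = 9. Eliminate 9 elsewhere: A, D.
A's domain is down to {4}, so A = 4. Remove 4 from C.
C's domain is down to {8}, so C = 8.
D has just one choice, so D = 6.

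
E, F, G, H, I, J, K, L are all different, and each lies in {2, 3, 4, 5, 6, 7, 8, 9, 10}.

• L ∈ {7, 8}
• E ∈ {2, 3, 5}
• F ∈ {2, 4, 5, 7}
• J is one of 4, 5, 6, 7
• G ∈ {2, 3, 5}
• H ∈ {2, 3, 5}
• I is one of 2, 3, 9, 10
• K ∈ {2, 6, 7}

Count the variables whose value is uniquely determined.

E, G, H share exactly the 3 values {2, 3, 5}; by pigeonhole those values go to them, so strike 2, 3, 5 from F, I, J, K.
F, J, K share exactly the 3 values {4, 6, 7}; by pigeonhole those values go to them, so strike 4, 6, 7 from L.
L's domain is down to {8}, so L = 8.
Determined: L=8. The other variables each still have more than one consistent value. That makes 1.

1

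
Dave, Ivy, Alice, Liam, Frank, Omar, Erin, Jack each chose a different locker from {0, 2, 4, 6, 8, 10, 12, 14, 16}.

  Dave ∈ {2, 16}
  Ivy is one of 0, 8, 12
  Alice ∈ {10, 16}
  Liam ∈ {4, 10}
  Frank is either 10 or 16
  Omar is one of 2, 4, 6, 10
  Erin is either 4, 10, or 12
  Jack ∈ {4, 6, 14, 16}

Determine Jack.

Alice and Frank between them cover only {10, 16} — a naked pair. Remove those values from Dave, Liam, Omar, Erin, Jack.
Dave has just one choice, so Dave = 2. So Omar can't be 2.
Liam must be 4 (only option left). Strike 4 from Omar, Erin, Jack.
That leaves Omar = 6. Eliminate 6 elsewhere: Jack.
So Jack = 14.

14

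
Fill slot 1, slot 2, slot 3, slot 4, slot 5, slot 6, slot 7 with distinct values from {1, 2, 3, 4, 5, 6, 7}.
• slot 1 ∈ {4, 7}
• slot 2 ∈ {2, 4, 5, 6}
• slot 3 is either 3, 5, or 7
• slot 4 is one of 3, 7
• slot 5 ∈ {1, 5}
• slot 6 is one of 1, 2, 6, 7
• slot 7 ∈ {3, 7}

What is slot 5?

1

slot 4 and slot 7 share exactly the 2 values {3, 7}; by pigeonhole those values go to them, so strike 3, 7 from slot 1, slot 3, slot 6.
That leaves slot 1 = 4. So slot 2 can't be 4.
slot 3 has just one choice, so slot 3 = 5. Strike 5 from slot 2, slot 5.
So slot 5 = 1.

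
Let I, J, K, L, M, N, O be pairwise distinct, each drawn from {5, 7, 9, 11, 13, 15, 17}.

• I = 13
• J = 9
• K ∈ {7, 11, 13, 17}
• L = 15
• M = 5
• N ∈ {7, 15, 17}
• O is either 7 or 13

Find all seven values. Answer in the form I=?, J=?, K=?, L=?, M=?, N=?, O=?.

I=13, J=9, K=11, L=15, M=5, N=17, O=7

I has just one choice, so I = 13. Strike 13 from K, O.
That leaves J = 9.
L must be 15 (only option left). Eliminate 15 elsewhere: N.
M's domain is down to {5}, so M = 5.
That leaves O = 7. So K, N can't be 7.
N's domain is down to {17}, so N = 17. So K can't be 17.
K has just one choice, so K = 11.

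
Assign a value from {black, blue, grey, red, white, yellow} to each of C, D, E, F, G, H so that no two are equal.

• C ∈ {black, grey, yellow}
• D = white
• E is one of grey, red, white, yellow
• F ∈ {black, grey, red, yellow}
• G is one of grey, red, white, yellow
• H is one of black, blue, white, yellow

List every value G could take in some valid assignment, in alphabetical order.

grey, red, yellow

D has just one choice, so D = white. Strike white from E, G, H.
The 5 still-open variables draw from only 5 values {black, blue, grey, red, yellow}, so each is used; only H can be blue, hence H = blue.
No further eliminations apply; G can still be any of grey, red, yellow.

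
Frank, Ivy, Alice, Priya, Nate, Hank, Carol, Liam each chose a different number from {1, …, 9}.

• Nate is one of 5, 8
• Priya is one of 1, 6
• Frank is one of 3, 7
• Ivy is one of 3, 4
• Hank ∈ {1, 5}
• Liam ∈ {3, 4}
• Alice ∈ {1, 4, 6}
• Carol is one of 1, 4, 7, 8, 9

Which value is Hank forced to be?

The 8 variables draw from only 8 values {1, 3, 4, 5, 6, 7, 8, 9}, so each is used; only Carol can be 9, hence Carol = 9.
The 7 still-open variables together cover exactly {1, 3, 4, 5, 6, 7, 8} — 7 values for 7 variables — and 7 appears only in Frank's list, so Frank = 7.
The 6 still-open variables draw from only 6 values {1, 3, 4, 5, 6, 8}, so each is used; only Nate can be 8, hence Nate = 8.
The 5 still-open variables together cover exactly {1, 3, 4, 5, 6} — 5 values for 5 variables — and 5 appears only in Hank's list, so Hank = 5.

5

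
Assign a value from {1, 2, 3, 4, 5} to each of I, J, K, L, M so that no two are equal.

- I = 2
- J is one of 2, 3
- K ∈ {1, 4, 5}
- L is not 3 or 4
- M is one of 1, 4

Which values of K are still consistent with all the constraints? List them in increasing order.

1, 4, 5

I has just one choice, so I = 2. Eliminate 2 elsewhere: J, L.
That leaves J = 3.
No further eliminations apply; K can still be any of 1, 4, 5.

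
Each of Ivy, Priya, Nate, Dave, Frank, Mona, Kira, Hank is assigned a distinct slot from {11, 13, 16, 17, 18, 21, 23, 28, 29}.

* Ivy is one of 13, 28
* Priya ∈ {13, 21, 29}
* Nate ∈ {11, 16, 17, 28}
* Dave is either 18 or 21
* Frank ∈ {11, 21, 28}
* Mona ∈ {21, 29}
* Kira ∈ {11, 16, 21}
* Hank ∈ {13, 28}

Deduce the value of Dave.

The 8 variables together cover exactly {11, 13, 16, 17, 18, 21, 28, 29} — 8 values for 8 variables — and 17 appears only in Nate's list, so Nate = 17.
Among the 7 still-open variables, 16 fits only Kira (and all 7 values in {11, 13, 16, 18, 21, 28, 29} must be used), so Kira = 16.
Among the 6 still-open variables, 11 fits only Frank (and all 6 values in {11, 13, 18, 21, 28, 29} must be used), so Frank = 11.
Among the 5 still-open variables, 18 fits only Dave (and all 5 values in {13, 18, 21, 28, 29} must be used), so Dave = 18.

18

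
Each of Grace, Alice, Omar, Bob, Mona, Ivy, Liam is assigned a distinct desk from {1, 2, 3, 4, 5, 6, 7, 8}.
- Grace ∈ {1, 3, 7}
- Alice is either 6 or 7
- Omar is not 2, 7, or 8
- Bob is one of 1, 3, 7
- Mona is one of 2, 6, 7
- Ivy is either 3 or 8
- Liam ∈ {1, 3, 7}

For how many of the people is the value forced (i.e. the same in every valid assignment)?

The 3 variables Grace, Bob, Liam are confined to {1, 3, 7}, which locks those values in; drop them from Alice, Omar, Mona, Ivy.
Alice has just one choice, so Alice = 6. So Omar, Mona can't be 6.
Mona's domain is down to {2}, so Mona = 2.
Ivy must be 8 (only option left).
Determined: Alice=6, Mona=2, Ivy=8. The other people each still have more than one consistent value. That makes 3.

3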